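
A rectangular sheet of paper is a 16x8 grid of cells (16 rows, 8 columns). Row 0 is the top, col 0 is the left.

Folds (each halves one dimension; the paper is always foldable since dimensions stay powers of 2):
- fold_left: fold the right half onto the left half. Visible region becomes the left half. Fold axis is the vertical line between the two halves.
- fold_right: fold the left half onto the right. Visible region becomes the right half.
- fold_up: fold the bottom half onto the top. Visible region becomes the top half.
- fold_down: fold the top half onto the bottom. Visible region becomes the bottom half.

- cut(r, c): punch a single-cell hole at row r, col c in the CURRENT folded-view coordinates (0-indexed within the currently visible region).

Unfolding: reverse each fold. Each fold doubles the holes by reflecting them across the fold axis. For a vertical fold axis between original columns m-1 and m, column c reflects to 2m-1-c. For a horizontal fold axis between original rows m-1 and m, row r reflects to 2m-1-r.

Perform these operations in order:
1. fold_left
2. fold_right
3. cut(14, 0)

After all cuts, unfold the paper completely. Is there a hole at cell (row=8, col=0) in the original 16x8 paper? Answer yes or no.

Answer: no

Derivation:
Op 1 fold_left: fold axis v@4; visible region now rows[0,16) x cols[0,4) = 16x4
Op 2 fold_right: fold axis v@2; visible region now rows[0,16) x cols[2,4) = 16x2
Op 3 cut(14, 0): punch at orig (14,2); cuts so far [(14, 2)]; region rows[0,16) x cols[2,4) = 16x2
Unfold 1 (reflect across v@2): 2 holes -> [(14, 1), (14, 2)]
Unfold 2 (reflect across v@4): 4 holes -> [(14, 1), (14, 2), (14, 5), (14, 6)]
Holes: [(14, 1), (14, 2), (14, 5), (14, 6)]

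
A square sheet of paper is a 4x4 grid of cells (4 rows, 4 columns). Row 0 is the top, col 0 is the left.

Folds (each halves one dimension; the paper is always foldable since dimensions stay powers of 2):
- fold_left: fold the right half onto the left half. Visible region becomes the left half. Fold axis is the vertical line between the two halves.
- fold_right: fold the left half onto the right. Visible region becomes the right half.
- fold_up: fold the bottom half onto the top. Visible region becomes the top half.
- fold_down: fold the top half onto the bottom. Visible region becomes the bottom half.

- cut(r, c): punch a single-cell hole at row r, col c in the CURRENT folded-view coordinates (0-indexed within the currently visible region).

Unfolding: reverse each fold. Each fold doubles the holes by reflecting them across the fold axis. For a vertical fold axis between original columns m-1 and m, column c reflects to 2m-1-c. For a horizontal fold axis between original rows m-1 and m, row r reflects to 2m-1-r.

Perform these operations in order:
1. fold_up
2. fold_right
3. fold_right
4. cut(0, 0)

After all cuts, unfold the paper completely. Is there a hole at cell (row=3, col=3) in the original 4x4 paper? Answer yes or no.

Op 1 fold_up: fold axis h@2; visible region now rows[0,2) x cols[0,4) = 2x4
Op 2 fold_right: fold axis v@2; visible region now rows[0,2) x cols[2,4) = 2x2
Op 3 fold_right: fold axis v@3; visible region now rows[0,2) x cols[3,4) = 2x1
Op 4 cut(0, 0): punch at orig (0,3); cuts so far [(0, 3)]; region rows[0,2) x cols[3,4) = 2x1
Unfold 1 (reflect across v@3): 2 holes -> [(0, 2), (0, 3)]
Unfold 2 (reflect across v@2): 4 holes -> [(0, 0), (0, 1), (0, 2), (0, 3)]
Unfold 3 (reflect across h@2): 8 holes -> [(0, 0), (0, 1), (0, 2), (0, 3), (3, 0), (3, 1), (3, 2), (3, 3)]
Holes: [(0, 0), (0, 1), (0, 2), (0, 3), (3, 0), (3, 1), (3, 2), (3, 3)]

Answer: yes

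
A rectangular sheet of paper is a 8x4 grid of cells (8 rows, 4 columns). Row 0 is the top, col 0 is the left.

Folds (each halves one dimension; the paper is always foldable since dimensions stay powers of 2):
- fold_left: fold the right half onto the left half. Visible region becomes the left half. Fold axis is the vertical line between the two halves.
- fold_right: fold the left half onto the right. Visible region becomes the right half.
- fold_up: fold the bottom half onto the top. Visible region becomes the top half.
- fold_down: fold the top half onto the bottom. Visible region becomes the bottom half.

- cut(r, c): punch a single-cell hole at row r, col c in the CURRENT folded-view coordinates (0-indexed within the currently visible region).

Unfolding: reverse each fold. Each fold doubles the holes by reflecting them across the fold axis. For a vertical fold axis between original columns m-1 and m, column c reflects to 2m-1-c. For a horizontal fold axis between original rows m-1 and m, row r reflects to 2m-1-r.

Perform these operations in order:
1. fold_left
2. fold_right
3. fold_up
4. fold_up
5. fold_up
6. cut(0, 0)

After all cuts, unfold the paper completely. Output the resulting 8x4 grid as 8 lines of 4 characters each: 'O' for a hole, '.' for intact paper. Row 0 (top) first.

Op 1 fold_left: fold axis v@2; visible region now rows[0,8) x cols[0,2) = 8x2
Op 2 fold_right: fold axis v@1; visible region now rows[0,8) x cols[1,2) = 8x1
Op 3 fold_up: fold axis h@4; visible region now rows[0,4) x cols[1,2) = 4x1
Op 4 fold_up: fold axis h@2; visible region now rows[0,2) x cols[1,2) = 2x1
Op 5 fold_up: fold axis h@1; visible region now rows[0,1) x cols[1,2) = 1x1
Op 6 cut(0, 0): punch at orig (0,1); cuts so far [(0, 1)]; region rows[0,1) x cols[1,2) = 1x1
Unfold 1 (reflect across h@1): 2 holes -> [(0, 1), (1, 1)]
Unfold 2 (reflect across h@2): 4 holes -> [(0, 1), (1, 1), (2, 1), (3, 1)]
Unfold 3 (reflect across h@4): 8 holes -> [(0, 1), (1, 1), (2, 1), (3, 1), (4, 1), (5, 1), (6, 1), (7, 1)]
Unfold 4 (reflect across v@1): 16 holes -> [(0, 0), (0, 1), (1, 0), (1, 1), (2, 0), (2, 1), (3, 0), (3, 1), (4, 0), (4, 1), (5, 0), (5, 1), (6, 0), (6, 1), (7, 0), (7, 1)]
Unfold 5 (reflect across v@2): 32 holes -> [(0, 0), (0, 1), (0, 2), (0, 3), (1, 0), (1, 1), (1, 2), (1, 3), (2, 0), (2, 1), (2, 2), (2, 3), (3, 0), (3, 1), (3, 2), (3, 3), (4, 0), (4, 1), (4, 2), (4, 3), (5, 0), (5, 1), (5, 2), (5, 3), (6, 0), (6, 1), (6, 2), (6, 3), (7, 0), (7, 1), (7, 2), (7, 3)]

Answer: OOOO
OOOO
OOOO
OOOO
OOOO
OOOO
OOOO
OOOO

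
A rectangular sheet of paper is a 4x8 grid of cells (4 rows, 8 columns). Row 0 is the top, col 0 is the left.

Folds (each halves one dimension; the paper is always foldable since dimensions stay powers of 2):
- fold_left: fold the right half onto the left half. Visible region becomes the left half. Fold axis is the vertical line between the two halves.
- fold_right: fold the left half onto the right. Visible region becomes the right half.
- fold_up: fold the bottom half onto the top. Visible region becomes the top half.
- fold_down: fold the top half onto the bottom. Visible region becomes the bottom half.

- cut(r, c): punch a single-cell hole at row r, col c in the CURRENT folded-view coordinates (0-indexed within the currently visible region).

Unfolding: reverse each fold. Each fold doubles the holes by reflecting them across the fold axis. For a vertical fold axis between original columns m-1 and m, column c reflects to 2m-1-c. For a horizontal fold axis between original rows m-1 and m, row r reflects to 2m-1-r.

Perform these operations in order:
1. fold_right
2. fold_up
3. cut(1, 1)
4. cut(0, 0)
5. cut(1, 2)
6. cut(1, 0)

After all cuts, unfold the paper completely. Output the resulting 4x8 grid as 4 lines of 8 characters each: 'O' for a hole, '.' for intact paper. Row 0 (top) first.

Op 1 fold_right: fold axis v@4; visible region now rows[0,4) x cols[4,8) = 4x4
Op 2 fold_up: fold axis h@2; visible region now rows[0,2) x cols[4,8) = 2x4
Op 3 cut(1, 1): punch at orig (1,5); cuts so far [(1, 5)]; region rows[0,2) x cols[4,8) = 2x4
Op 4 cut(0, 0): punch at orig (0,4); cuts so far [(0, 4), (1, 5)]; region rows[0,2) x cols[4,8) = 2x4
Op 5 cut(1, 2): punch at orig (1,6); cuts so far [(0, 4), (1, 5), (1, 6)]; region rows[0,2) x cols[4,8) = 2x4
Op 6 cut(1, 0): punch at orig (1,4); cuts so far [(0, 4), (1, 4), (1, 5), (1, 6)]; region rows[0,2) x cols[4,8) = 2x4
Unfold 1 (reflect across h@2): 8 holes -> [(0, 4), (1, 4), (1, 5), (1, 6), (2, 4), (2, 5), (2, 6), (3, 4)]
Unfold 2 (reflect across v@4): 16 holes -> [(0, 3), (0, 4), (1, 1), (1, 2), (1, 3), (1, 4), (1, 5), (1, 6), (2, 1), (2, 2), (2, 3), (2, 4), (2, 5), (2, 6), (3, 3), (3, 4)]

Answer: ...OO...
.OOOOOO.
.OOOOOO.
...OO...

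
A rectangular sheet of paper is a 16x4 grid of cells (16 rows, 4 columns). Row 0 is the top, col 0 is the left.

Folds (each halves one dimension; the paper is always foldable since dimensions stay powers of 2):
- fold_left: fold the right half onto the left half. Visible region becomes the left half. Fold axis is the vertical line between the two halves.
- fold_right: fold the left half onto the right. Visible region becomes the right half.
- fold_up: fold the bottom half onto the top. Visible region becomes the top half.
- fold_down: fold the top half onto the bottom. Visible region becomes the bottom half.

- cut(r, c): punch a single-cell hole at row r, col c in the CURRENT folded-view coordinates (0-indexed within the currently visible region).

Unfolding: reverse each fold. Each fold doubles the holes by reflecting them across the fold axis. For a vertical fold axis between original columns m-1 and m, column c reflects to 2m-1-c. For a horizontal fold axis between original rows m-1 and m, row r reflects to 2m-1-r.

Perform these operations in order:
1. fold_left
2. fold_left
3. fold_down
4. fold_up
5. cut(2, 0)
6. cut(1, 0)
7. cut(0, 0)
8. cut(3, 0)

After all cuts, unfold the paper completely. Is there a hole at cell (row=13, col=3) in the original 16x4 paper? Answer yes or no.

Answer: yes

Derivation:
Op 1 fold_left: fold axis v@2; visible region now rows[0,16) x cols[0,2) = 16x2
Op 2 fold_left: fold axis v@1; visible region now rows[0,16) x cols[0,1) = 16x1
Op 3 fold_down: fold axis h@8; visible region now rows[8,16) x cols[0,1) = 8x1
Op 4 fold_up: fold axis h@12; visible region now rows[8,12) x cols[0,1) = 4x1
Op 5 cut(2, 0): punch at orig (10,0); cuts so far [(10, 0)]; region rows[8,12) x cols[0,1) = 4x1
Op 6 cut(1, 0): punch at orig (9,0); cuts so far [(9, 0), (10, 0)]; region rows[8,12) x cols[0,1) = 4x1
Op 7 cut(0, 0): punch at orig (8,0); cuts so far [(8, 0), (9, 0), (10, 0)]; region rows[8,12) x cols[0,1) = 4x1
Op 8 cut(3, 0): punch at orig (11,0); cuts so far [(8, 0), (9, 0), (10, 0), (11, 0)]; region rows[8,12) x cols[0,1) = 4x1
Unfold 1 (reflect across h@12): 8 holes -> [(8, 0), (9, 0), (10, 0), (11, 0), (12, 0), (13, 0), (14, 0), (15, 0)]
Unfold 2 (reflect across h@8): 16 holes -> [(0, 0), (1, 0), (2, 0), (3, 0), (4, 0), (5, 0), (6, 0), (7, 0), (8, 0), (9, 0), (10, 0), (11, 0), (12, 0), (13, 0), (14, 0), (15, 0)]
Unfold 3 (reflect across v@1): 32 holes -> [(0, 0), (0, 1), (1, 0), (1, 1), (2, 0), (2, 1), (3, 0), (3, 1), (4, 0), (4, 1), (5, 0), (5, 1), (6, 0), (6, 1), (7, 0), (7, 1), (8, 0), (8, 1), (9, 0), (9, 1), (10, 0), (10, 1), (11, 0), (11, 1), (12, 0), (12, 1), (13, 0), (13, 1), (14, 0), (14, 1), (15, 0), (15, 1)]
Unfold 4 (reflect across v@2): 64 holes -> [(0, 0), (0, 1), (0, 2), (0, 3), (1, 0), (1, 1), (1, 2), (1, 3), (2, 0), (2, 1), (2, 2), (2, 3), (3, 0), (3, 1), (3, 2), (3, 3), (4, 0), (4, 1), (4, 2), (4, 3), (5, 0), (5, 1), (5, 2), (5, 3), (6, 0), (6, 1), (6, 2), (6, 3), (7, 0), (7, 1), (7, 2), (7, 3), (8, 0), (8, 1), (8, 2), (8, 3), (9, 0), (9, 1), (9, 2), (9, 3), (10, 0), (10, 1), (10, 2), (10, 3), (11, 0), (11, 1), (11, 2), (11, 3), (12, 0), (12, 1), (12, 2), (12, 3), (13, 0), (13, 1), (13, 2), (13, 3), (14, 0), (14, 1), (14, 2), (14, 3), (15, 0), (15, 1), (15, 2), (15, 3)]
Holes: [(0, 0), (0, 1), (0, 2), (0, 3), (1, 0), (1, 1), (1, 2), (1, 3), (2, 0), (2, 1), (2, 2), (2, 3), (3, 0), (3, 1), (3, 2), (3, 3), (4, 0), (4, 1), (4, 2), (4, 3), (5, 0), (5, 1), (5, 2), (5, 3), (6, 0), (6, 1), (6, 2), (6, 3), (7, 0), (7, 1), (7, 2), (7, 3), (8, 0), (8, 1), (8, 2), (8, 3), (9, 0), (9, 1), (9, 2), (9, 3), (10, 0), (10, 1), (10, 2), (10, 3), (11, 0), (11, 1), (11, 2), (11, 3), (12, 0), (12, 1), (12, 2), (12, 3), (13, 0), (13, 1), (13, 2), (13, 3), (14, 0), (14, 1), (14, 2), (14, 3), (15, 0), (15, 1), (15, 2), (15, 3)]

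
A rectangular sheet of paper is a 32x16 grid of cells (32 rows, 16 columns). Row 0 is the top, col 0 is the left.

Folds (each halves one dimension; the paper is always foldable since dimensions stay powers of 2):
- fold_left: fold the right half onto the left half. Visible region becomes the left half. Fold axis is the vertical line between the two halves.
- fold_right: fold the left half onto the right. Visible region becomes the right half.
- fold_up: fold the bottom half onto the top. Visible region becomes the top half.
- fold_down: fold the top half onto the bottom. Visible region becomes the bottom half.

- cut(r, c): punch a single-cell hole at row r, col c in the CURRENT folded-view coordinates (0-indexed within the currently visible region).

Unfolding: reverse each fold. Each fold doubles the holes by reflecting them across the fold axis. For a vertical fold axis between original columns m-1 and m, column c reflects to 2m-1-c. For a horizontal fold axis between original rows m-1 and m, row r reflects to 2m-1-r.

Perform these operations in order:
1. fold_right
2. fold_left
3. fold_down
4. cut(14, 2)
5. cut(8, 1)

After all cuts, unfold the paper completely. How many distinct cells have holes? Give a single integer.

Answer: 16

Derivation:
Op 1 fold_right: fold axis v@8; visible region now rows[0,32) x cols[8,16) = 32x8
Op 2 fold_left: fold axis v@12; visible region now rows[0,32) x cols[8,12) = 32x4
Op 3 fold_down: fold axis h@16; visible region now rows[16,32) x cols[8,12) = 16x4
Op 4 cut(14, 2): punch at orig (30,10); cuts so far [(30, 10)]; region rows[16,32) x cols[8,12) = 16x4
Op 5 cut(8, 1): punch at orig (24,9); cuts so far [(24, 9), (30, 10)]; region rows[16,32) x cols[8,12) = 16x4
Unfold 1 (reflect across h@16): 4 holes -> [(1, 10), (7, 9), (24, 9), (30, 10)]
Unfold 2 (reflect across v@12): 8 holes -> [(1, 10), (1, 13), (7, 9), (7, 14), (24, 9), (24, 14), (30, 10), (30, 13)]
Unfold 3 (reflect across v@8): 16 holes -> [(1, 2), (1, 5), (1, 10), (1, 13), (7, 1), (7, 6), (7, 9), (7, 14), (24, 1), (24, 6), (24, 9), (24, 14), (30, 2), (30, 5), (30, 10), (30, 13)]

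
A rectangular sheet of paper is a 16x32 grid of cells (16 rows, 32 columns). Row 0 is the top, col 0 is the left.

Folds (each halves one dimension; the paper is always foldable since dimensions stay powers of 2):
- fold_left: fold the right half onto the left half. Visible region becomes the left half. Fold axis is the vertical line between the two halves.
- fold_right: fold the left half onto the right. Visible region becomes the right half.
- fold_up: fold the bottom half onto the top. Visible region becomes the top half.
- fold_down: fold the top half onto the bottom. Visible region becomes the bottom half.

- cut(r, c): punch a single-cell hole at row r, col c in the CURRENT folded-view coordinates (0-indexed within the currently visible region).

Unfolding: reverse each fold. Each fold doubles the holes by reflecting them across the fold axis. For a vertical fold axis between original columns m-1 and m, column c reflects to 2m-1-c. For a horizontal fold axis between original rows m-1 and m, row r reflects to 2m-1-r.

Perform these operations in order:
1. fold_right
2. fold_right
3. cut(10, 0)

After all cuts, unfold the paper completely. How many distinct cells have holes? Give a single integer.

Answer: 4

Derivation:
Op 1 fold_right: fold axis v@16; visible region now rows[0,16) x cols[16,32) = 16x16
Op 2 fold_right: fold axis v@24; visible region now rows[0,16) x cols[24,32) = 16x8
Op 3 cut(10, 0): punch at orig (10,24); cuts so far [(10, 24)]; region rows[0,16) x cols[24,32) = 16x8
Unfold 1 (reflect across v@24): 2 holes -> [(10, 23), (10, 24)]
Unfold 2 (reflect across v@16): 4 holes -> [(10, 7), (10, 8), (10, 23), (10, 24)]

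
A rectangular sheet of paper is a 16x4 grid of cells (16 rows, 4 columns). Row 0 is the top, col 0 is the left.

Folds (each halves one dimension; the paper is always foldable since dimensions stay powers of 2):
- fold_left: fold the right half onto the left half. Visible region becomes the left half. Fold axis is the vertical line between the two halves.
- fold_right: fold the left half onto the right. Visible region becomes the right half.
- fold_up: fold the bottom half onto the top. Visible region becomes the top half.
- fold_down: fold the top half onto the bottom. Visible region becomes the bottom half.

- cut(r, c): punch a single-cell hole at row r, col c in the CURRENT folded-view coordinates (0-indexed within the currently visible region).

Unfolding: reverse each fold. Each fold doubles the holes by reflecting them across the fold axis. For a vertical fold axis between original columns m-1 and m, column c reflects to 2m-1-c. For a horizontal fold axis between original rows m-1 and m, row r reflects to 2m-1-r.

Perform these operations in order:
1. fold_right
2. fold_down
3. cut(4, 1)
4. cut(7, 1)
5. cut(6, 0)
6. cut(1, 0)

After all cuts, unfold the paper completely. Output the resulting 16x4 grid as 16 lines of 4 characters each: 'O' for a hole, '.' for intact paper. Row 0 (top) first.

Op 1 fold_right: fold axis v@2; visible region now rows[0,16) x cols[2,4) = 16x2
Op 2 fold_down: fold axis h@8; visible region now rows[8,16) x cols[2,4) = 8x2
Op 3 cut(4, 1): punch at orig (12,3); cuts so far [(12, 3)]; region rows[8,16) x cols[2,4) = 8x2
Op 4 cut(7, 1): punch at orig (15,3); cuts so far [(12, 3), (15, 3)]; region rows[8,16) x cols[2,4) = 8x2
Op 5 cut(6, 0): punch at orig (14,2); cuts so far [(12, 3), (14, 2), (15, 3)]; region rows[8,16) x cols[2,4) = 8x2
Op 6 cut(1, 0): punch at orig (9,2); cuts so far [(9, 2), (12, 3), (14, 2), (15, 3)]; region rows[8,16) x cols[2,4) = 8x2
Unfold 1 (reflect across h@8): 8 holes -> [(0, 3), (1, 2), (3, 3), (6, 2), (9, 2), (12, 3), (14, 2), (15, 3)]
Unfold 2 (reflect across v@2): 16 holes -> [(0, 0), (0, 3), (1, 1), (1, 2), (3, 0), (3, 3), (6, 1), (6, 2), (9, 1), (9, 2), (12, 0), (12, 3), (14, 1), (14, 2), (15, 0), (15, 3)]

Answer: O..O
.OO.
....
O..O
....
....
.OO.
....
....
.OO.
....
....
O..O
....
.OO.
O..O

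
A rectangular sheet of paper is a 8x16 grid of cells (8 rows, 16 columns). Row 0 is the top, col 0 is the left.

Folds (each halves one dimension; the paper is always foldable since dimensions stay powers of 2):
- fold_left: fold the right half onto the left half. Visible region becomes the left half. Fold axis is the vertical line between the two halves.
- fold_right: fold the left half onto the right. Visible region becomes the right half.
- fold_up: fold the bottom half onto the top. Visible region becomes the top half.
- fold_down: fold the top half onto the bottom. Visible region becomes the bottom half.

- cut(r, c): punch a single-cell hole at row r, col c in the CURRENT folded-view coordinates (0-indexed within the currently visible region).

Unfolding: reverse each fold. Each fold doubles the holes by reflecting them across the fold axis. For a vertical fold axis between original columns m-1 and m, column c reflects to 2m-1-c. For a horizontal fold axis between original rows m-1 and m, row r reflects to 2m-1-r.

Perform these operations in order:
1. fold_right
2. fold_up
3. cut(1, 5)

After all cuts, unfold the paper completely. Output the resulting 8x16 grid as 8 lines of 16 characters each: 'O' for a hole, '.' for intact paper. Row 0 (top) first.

Answer: ................
..O..........O..
................
................
................
................
..O..........O..
................

Derivation:
Op 1 fold_right: fold axis v@8; visible region now rows[0,8) x cols[8,16) = 8x8
Op 2 fold_up: fold axis h@4; visible region now rows[0,4) x cols[8,16) = 4x8
Op 3 cut(1, 5): punch at orig (1,13); cuts so far [(1, 13)]; region rows[0,4) x cols[8,16) = 4x8
Unfold 1 (reflect across h@4): 2 holes -> [(1, 13), (6, 13)]
Unfold 2 (reflect across v@8): 4 holes -> [(1, 2), (1, 13), (6, 2), (6, 13)]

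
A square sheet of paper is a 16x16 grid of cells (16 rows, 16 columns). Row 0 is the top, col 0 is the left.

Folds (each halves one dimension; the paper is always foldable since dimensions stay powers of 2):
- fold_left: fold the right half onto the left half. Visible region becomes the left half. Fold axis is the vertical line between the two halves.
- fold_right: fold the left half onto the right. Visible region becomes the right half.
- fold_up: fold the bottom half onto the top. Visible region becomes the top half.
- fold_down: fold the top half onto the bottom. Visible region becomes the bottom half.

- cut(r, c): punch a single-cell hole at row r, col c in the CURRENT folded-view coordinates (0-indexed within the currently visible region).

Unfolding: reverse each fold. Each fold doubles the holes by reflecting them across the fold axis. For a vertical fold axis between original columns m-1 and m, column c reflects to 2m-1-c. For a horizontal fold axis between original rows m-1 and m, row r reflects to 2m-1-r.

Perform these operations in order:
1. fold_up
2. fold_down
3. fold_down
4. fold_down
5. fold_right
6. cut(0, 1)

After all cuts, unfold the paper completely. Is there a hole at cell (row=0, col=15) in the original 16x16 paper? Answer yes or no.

Op 1 fold_up: fold axis h@8; visible region now rows[0,8) x cols[0,16) = 8x16
Op 2 fold_down: fold axis h@4; visible region now rows[4,8) x cols[0,16) = 4x16
Op 3 fold_down: fold axis h@6; visible region now rows[6,8) x cols[0,16) = 2x16
Op 4 fold_down: fold axis h@7; visible region now rows[7,8) x cols[0,16) = 1x16
Op 5 fold_right: fold axis v@8; visible region now rows[7,8) x cols[8,16) = 1x8
Op 6 cut(0, 1): punch at orig (7,9); cuts so far [(7, 9)]; region rows[7,8) x cols[8,16) = 1x8
Unfold 1 (reflect across v@8): 2 holes -> [(7, 6), (7, 9)]
Unfold 2 (reflect across h@7): 4 holes -> [(6, 6), (6, 9), (7, 6), (7, 9)]
Unfold 3 (reflect across h@6): 8 holes -> [(4, 6), (4, 9), (5, 6), (5, 9), (6, 6), (6, 9), (7, 6), (7, 9)]
Unfold 4 (reflect across h@4): 16 holes -> [(0, 6), (0, 9), (1, 6), (1, 9), (2, 6), (2, 9), (3, 6), (3, 9), (4, 6), (4, 9), (5, 6), (5, 9), (6, 6), (6, 9), (7, 6), (7, 9)]
Unfold 5 (reflect across h@8): 32 holes -> [(0, 6), (0, 9), (1, 6), (1, 9), (2, 6), (2, 9), (3, 6), (3, 9), (4, 6), (4, 9), (5, 6), (5, 9), (6, 6), (6, 9), (7, 6), (7, 9), (8, 6), (8, 9), (9, 6), (9, 9), (10, 6), (10, 9), (11, 6), (11, 9), (12, 6), (12, 9), (13, 6), (13, 9), (14, 6), (14, 9), (15, 6), (15, 9)]
Holes: [(0, 6), (0, 9), (1, 6), (1, 9), (2, 6), (2, 9), (3, 6), (3, 9), (4, 6), (4, 9), (5, 6), (5, 9), (6, 6), (6, 9), (7, 6), (7, 9), (8, 6), (8, 9), (9, 6), (9, 9), (10, 6), (10, 9), (11, 6), (11, 9), (12, 6), (12, 9), (13, 6), (13, 9), (14, 6), (14, 9), (15, 6), (15, 9)]

Answer: no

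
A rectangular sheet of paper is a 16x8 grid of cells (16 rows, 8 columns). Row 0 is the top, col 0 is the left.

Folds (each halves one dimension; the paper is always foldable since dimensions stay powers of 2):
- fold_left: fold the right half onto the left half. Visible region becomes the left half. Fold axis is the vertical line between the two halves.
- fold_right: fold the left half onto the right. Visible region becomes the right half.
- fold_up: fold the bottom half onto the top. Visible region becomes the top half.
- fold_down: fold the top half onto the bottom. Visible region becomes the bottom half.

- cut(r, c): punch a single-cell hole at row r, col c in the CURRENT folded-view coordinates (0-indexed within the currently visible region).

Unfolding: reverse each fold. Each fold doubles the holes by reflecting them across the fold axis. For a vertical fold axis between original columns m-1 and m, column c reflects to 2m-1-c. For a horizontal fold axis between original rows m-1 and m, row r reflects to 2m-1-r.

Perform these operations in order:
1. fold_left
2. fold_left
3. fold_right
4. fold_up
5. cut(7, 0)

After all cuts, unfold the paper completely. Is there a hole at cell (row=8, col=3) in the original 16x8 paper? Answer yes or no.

Op 1 fold_left: fold axis v@4; visible region now rows[0,16) x cols[0,4) = 16x4
Op 2 fold_left: fold axis v@2; visible region now rows[0,16) x cols[0,2) = 16x2
Op 3 fold_right: fold axis v@1; visible region now rows[0,16) x cols[1,2) = 16x1
Op 4 fold_up: fold axis h@8; visible region now rows[0,8) x cols[1,2) = 8x1
Op 5 cut(7, 0): punch at orig (7,1); cuts so far [(7, 1)]; region rows[0,8) x cols[1,2) = 8x1
Unfold 1 (reflect across h@8): 2 holes -> [(7, 1), (8, 1)]
Unfold 2 (reflect across v@1): 4 holes -> [(7, 0), (7, 1), (8, 0), (8, 1)]
Unfold 3 (reflect across v@2): 8 holes -> [(7, 0), (7, 1), (7, 2), (7, 3), (8, 0), (8, 1), (8, 2), (8, 3)]
Unfold 4 (reflect across v@4): 16 holes -> [(7, 0), (7, 1), (7, 2), (7, 3), (7, 4), (7, 5), (7, 6), (7, 7), (8, 0), (8, 1), (8, 2), (8, 3), (8, 4), (8, 5), (8, 6), (8, 7)]
Holes: [(7, 0), (7, 1), (7, 2), (7, 3), (7, 4), (7, 5), (7, 6), (7, 7), (8, 0), (8, 1), (8, 2), (8, 3), (8, 4), (8, 5), (8, 6), (8, 7)]

Answer: yes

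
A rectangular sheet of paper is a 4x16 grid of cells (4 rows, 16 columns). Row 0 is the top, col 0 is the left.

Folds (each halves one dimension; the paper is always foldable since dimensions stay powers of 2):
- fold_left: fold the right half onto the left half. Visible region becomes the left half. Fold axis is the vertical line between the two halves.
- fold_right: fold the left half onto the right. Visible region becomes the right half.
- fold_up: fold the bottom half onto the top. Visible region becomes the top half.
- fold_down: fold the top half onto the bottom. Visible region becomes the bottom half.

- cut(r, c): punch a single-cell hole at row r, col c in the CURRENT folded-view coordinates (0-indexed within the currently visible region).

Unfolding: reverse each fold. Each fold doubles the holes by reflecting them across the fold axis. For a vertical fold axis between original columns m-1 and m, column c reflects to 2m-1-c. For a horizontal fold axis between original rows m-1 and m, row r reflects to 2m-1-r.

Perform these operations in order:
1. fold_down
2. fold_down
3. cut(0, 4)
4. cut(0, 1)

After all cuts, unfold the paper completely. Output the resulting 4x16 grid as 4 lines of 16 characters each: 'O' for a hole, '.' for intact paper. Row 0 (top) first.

Op 1 fold_down: fold axis h@2; visible region now rows[2,4) x cols[0,16) = 2x16
Op 2 fold_down: fold axis h@3; visible region now rows[3,4) x cols[0,16) = 1x16
Op 3 cut(0, 4): punch at orig (3,4); cuts so far [(3, 4)]; region rows[3,4) x cols[0,16) = 1x16
Op 4 cut(0, 1): punch at orig (3,1); cuts so far [(3, 1), (3, 4)]; region rows[3,4) x cols[0,16) = 1x16
Unfold 1 (reflect across h@3): 4 holes -> [(2, 1), (2, 4), (3, 1), (3, 4)]
Unfold 2 (reflect across h@2): 8 holes -> [(0, 1), (0, 4), (1, 1), (1, 4), (2, 1), (2, 4), (3, 1), (3, 4)]

Answer: .O..O...........
.O..O...........
.O..O...........
.O..O...........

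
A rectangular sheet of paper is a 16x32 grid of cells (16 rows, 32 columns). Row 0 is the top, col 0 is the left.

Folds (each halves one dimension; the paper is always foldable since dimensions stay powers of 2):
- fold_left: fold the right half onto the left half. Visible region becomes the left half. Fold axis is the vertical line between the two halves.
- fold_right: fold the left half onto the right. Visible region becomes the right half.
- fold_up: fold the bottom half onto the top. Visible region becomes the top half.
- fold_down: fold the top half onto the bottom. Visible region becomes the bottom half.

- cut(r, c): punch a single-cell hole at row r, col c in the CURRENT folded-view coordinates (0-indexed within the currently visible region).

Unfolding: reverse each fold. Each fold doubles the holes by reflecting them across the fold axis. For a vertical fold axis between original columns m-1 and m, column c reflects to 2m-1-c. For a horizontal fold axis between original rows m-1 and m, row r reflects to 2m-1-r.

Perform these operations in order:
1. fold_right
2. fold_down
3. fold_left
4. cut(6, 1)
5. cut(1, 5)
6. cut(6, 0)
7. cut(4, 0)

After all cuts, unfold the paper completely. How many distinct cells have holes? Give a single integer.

Op 1 fold_right: fold axis v@16; visible region now rows[0,16) x cols[16,32) = 16x16
Op 2 fold_down: fold axis h@8; visible region now rows[8,16) x cols[16,32) = 8x16
Op 3 fold_left: fold axis v@24; visible region now rows[8,16) x cols[16,24) = 8x8
Op 4 cut(6, 1): punch at orig (14,17); cuts so far [(14, 17)]; region rows[8,16) x cols[16,24) = 8x8
Op 5 cut(1, 5): punch at orig (9,21); cuts so far [(9, 21), (14, 17)]; region rows[8,16) x cols[16,24) = 8x8
Op 6 cut(6, 0): punch at orig (14,16); cuts so far [(9, 21), (14, 16), (14, 17)]; region rows[8,16) x cols[16,24) = 8x8
Op 7 cut(4, 0): punch at orig (12,16); cuts so far [(9, 21), (12, 16), (14, 16), (14, 17)]; region rows[8,16) x cols[16,24) = 8x8
Unfold 1 (reflect across v@24): 8 holes -> [(9, 21), (9, 26), (12, 16), (12, 31), (14, 16), (14, 17), (14, 30), (14, 31)]
Unfold 2 (reflect across h@8): 16 holes -> [(1, 16), (1, 17), (1, 30), (1, 31), (3, 16), (3, 31), (6, 21), (6, 26), (9, 21), (9, 26), (12, 16), (12, 31), (14, 16), (14, 17), (14, 30), (14, 31)]
Unfold 3 (reflect across v@16): 32 holes -> [(1, 0), (1, 1), (1, 14), (1, 15), (1, 16), (1, 17), (1, 30), (1, 31), (3, 0), (3, 15), (3, 16), (3, 31), (6, 5), (6, 10), (6, 21), (6, 26), (9, 5), (9, 10), (9, 21), (9, 26), (12, 0), (12, 15), (12, 16), (12, 31), (14, 0), (14, 1), (14, 14), (14, 15), (14, 16), (14, 17), (14, 30), (14, 31)]

Answer: 32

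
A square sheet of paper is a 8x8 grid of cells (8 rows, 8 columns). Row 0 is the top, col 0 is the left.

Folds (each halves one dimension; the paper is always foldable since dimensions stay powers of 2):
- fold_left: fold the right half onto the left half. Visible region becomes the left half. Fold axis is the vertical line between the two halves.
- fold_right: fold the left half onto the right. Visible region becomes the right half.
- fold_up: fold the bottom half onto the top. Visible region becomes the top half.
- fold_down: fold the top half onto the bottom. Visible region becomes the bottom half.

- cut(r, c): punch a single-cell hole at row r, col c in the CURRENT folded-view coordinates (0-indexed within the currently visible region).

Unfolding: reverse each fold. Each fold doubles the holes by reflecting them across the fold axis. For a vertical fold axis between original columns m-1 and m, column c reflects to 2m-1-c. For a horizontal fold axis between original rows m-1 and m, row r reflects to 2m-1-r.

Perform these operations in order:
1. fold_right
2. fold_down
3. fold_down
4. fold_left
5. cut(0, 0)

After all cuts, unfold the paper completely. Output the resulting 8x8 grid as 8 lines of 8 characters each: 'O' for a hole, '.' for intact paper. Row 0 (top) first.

Op 1 fold_right: fold axis v@4; visible region now rows[0,8) x cols[4,8) = 8x4
Op 2 fold_down: fold axis h@4; visible region now rows[4,8) x cols[4,8) = 4x4
Op 3 fold_down: fold axis h@6; visible region now rows[6,8) x cols[4,8) = 2x4
Op 4 fold_left: fold axis v@6; visible region now rows[6,8) x cols[4,6) = 2x2
Op 5 cut(0, 0): punch at orig (6,4); cuts so far [(6, 4)]; region rows[6,8) x cols[4,6) = 2x2
Unfold 1 (reflect across v@6): 2 holes -> [(6, 4), (6, 7)]
Unfold 2 (reflect across h@6): 4 holes -> [(5, 4), (5, 7), (6, 4), (6, 7)]
Unfold 3 (reflect across h@4): 8 holes -> [(1, 4), (1, 7), (2, 4), (2, 7), (5, 4), (5, 7), (6, 4), (6, 7)]
Unfold 4 (reflect across v@4): 16 holes -> [(1, 0), (1, 3), (1, 4), (1, 7), (2, 0), (2, 3), (2, 4), (2, 7), (5, 0), (5, 3), (5, 4), (5, 7), (6, 0), (6, 3), (6, 4), (6, 7)]

Answer: ........
O..OO..O
O..OO..O
........
........
O..OO..O
O..OO..O
........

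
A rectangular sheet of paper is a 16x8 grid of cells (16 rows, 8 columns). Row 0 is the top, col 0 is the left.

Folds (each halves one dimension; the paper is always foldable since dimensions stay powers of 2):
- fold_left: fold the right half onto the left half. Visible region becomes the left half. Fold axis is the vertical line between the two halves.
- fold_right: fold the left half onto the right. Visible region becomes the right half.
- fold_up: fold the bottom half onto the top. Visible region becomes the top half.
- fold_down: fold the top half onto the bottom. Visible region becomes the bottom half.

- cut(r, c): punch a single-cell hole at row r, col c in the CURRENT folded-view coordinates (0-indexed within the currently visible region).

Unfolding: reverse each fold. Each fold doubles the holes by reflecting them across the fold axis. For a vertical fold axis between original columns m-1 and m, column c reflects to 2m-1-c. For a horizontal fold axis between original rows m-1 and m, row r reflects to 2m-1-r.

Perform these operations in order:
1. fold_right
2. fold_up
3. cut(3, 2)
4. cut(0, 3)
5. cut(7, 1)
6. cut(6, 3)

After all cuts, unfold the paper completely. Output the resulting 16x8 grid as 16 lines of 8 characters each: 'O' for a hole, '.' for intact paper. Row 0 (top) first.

Op 1 fold_right: fold axis v@4; visible region now rows[0,16) x cols[4,8) = 16x4
Op 2 fold_up: fold axis h@8; visible region now rows[0,8) x cols[4,8) = 8x4
Op 3 cut(3, 2): punch at orig (3,6); cuts so far [(3, 6)]; region rows[0,8) x cols[4,8) = 8x4
Op 4 cut(0, 3): punch at orig (0,7); cuts so far [(0, 7), (3, 6)]; region rows[0,8) x cols[4,8) = 8x4
Op 5 cut(7, 1): punch at orig (7,5); cuts so far [(0, 7), (3, 6), (7, 5)]; region rows[0,8) x cols[4,8) = 8x4
Op 6 cut(6, 3): punch at orig (6,7); cuts so far [(0, 7), (3, 6), (6, 7), (7, 5)]; region rows[0,8) x cols[4,8) = 8x4
Unfold 1 (reflect across h@8): 8 holes -> [(0, 7), (3, 6), (6, 7), (7, 5), (8, 5), (9, 7), (12, 6), (15, 7)]
Unfold 2 (reflect across v@4): 16 holes -> [(0, 0), (0, 7), (3, 1), (3, 6), (6, 0), (6, 7), (7, 2), (7, 5), (8, 2), (8, 5), (9, 0), (9, 7), (12, 1), (12, 6), (15, 0), (15, 7)]

Answer: O......O
........
........
.O....O.
........
........
O......O
..O..O..
..O..O..
O......O
........
........
.O....O.
........
........
O......O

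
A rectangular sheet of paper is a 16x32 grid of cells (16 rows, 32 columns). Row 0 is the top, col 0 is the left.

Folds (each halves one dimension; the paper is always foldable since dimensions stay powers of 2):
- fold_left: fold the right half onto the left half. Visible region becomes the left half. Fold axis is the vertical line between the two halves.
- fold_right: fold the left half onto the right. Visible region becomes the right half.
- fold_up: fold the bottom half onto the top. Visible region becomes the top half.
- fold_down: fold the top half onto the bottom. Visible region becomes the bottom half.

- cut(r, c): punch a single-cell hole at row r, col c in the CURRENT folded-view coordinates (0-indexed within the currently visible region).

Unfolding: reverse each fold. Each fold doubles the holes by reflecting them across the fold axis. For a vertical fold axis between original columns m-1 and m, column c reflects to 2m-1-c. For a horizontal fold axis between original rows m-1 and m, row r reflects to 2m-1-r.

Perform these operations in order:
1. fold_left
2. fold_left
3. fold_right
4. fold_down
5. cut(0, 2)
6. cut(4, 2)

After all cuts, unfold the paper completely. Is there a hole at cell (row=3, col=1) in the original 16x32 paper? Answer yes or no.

Op 1 fold_left: fold axis v@16; visible region now rows[0,16) x cols[0,16) = 16x16
Op 2 fold_left: fold axis v@8; visible region now rows[0,16) x cols[0,8) = 16x8
Op 3 fold_right: fold axis v@4; visible region now rows[0,16) x cols[4,8) = 16x4
Op 4 fold_down: fold axis h@8; visible region now rows[8,16) x cols[4,8) = 8x4
Op 5 cut(0, 2): punch at orig (8,6); cuts so far [(8, 6)]; region rows[8,16) x cols[4,8) = 8x4
Op 6 cut(4, 2): punch at orig (12,6); cuts so far [(8, 6), (12, 6)]; region rows[8,16) x cols[4,8) = 8x4
Unfold 1 (reflect across h@8): 4 holes -> [(3, 6), (7, 6), (8, 6), (12, 6)]
Unfold 2 (reflect across v@4): 8 holes -> [(3, 1), (3, 6), (7, 1), (7, 6), (8, 1), (8, 6), (12, 1), (12, 6)]
Unfold 3 (reflect across v@8): 16 holes -> [(3, 1), (3, 6), (3, 9), (3, 14), (7, 1), (7, 6), (7, 9), (7, 14), (8, 1), (8, 6), (8, 9), (8, 14), (12, 1), (12, 6), (12, 9), (12, 14)]
Unfold 4 (reflect across v@16): 32 holes -> [(3, 1), (3, 6), (3, 9), (3, 14), (3, 17), (3, 22), (3, 25), (3, 30), (7, 1), (7, 6), (7, 9), (7, 14), (7, 17), (7, 22), (7, 25), (7, 30), (8, 1), (8, 6), (8, 9), (8, 14), (8, 17), (8, 22), (8, 25), (8, 30), (12, 1), (12, 6), (12, 9), (12, 14), (12, 17), (12, 22), (12, 25), (12, 30)]
Holes: [(3, 1), (3, 6), (3, 9), (3, 14), (3, 17), (3, 22), (3, 25), (3, 30), (7, 1), (7, 6), (7, 9), (7, 14), (7, 17), (7, 22), (7, 25), (7, 30), (8, 1), (8, 6), (8, 9), (8, 14), (8, 17), (8, 22), (8, 25), (8, 30), (12, 1), (12, 6), (12, 9), (12, 14), (12, 17), (12, 22), (12, 25), (12, 30)]

Answer: yes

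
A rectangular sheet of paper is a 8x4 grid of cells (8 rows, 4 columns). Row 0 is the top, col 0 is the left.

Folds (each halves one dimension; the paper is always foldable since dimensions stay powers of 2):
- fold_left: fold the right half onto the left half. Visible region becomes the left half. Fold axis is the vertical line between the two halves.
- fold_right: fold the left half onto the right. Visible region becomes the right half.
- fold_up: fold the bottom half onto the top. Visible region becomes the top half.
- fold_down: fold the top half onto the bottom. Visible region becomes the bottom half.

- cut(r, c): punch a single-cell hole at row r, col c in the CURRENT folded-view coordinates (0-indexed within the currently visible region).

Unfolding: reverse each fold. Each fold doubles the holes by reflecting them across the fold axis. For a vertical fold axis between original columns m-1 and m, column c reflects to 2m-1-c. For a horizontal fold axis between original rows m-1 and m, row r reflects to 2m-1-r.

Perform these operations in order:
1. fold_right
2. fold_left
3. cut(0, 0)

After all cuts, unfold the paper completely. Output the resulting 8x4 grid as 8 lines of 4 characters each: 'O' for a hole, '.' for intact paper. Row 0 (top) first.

Op 1 fold_right: fold axis v@2; visible region now rows[0,8) x cols[2,4) = 8x2
Op 2 fold_left: fold axis v@3; visible region now rows[0,8) x cols[2,3) = 8x1
Op 3 cut(0, 0): punch at orig (0,2); cuts so far [(0, 2)]; region rows[0,8) x cols[2,3) = 8x1
Unfold 1 (reflect across v@3): 2 holes -> [(0, 2), (0, 3)]
Unfold 2 (reflect across v@2): 4 holes -> [(0, 0), (0, 1), (0, 2), (0, 3)]

Answer: OOOO
....
....
....
....
....
....
....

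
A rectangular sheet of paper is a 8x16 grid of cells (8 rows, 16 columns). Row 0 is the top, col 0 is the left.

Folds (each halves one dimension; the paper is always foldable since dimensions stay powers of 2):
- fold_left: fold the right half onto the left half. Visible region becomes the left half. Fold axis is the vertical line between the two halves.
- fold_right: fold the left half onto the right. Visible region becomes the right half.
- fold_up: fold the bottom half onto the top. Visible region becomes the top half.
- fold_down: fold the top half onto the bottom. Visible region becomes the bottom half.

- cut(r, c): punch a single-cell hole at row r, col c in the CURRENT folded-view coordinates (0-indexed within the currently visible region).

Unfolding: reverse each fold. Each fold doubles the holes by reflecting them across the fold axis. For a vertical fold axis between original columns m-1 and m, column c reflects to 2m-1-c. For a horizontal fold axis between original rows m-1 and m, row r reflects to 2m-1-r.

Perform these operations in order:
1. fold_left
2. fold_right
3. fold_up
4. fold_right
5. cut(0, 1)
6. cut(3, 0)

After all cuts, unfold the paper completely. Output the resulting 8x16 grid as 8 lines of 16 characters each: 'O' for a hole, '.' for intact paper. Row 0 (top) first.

Answer: O..OO..OO..OO..O
................
................
.OO..OO..OO..OO.
.OO..OO..OO..OO.
................
................
O..OO..OO..OO..O

Derivation:
Op 1 fold_left: fold axis v@8; visible region now rows[0,8) x cols[0,8) = 8x8
Op 2 fold_right: fold axis v@4; visible region now rows[0,8) x cols[4,8) = 8x4
Op 3 fold_up: fold axis h@4; visible region now rows[0,4) x cols[4,8) = 4x4
Op 4 fold_right: fold axis v@6; visible region now rows[0,4) x cols[6,8) = 4x2
Op 5 cut(0, 1): punch at orig (0,7); cuts so far [(0, 7)]; region rows[0,4) x cols[6,8) = 4x2
Op 6 cut(3, 0): punch at orig (3,6); cuts so far [(0, 7), (3, 6)]; region rows[0,4) x cols[6,8) = 4x2
Unfold 1 (reflect across v@6): 4 holes -> [(0, 4), (0, 7), (3, 5), (3, 6)]
Unfold 2 (reflect across h@4): 8 holes -> [(0, 4), (0, 7), (3, 5), (3, 6), (4, 5), (4, 6), (7, 4), (7, 7)]
Unfold 3 (reflect across v@4): 16 holes -> [(0, 0), (0, 3), (0, 4), (0, 7), (3, 1), (3, 2), (3, 5), (3, 6), (4, 1), (4, 2), (4, 5), (4, 6), (7, 0), (7, 3), (7, 4), (7, 7)]
Unfold 4 (reflect across v@8): 32 holes -> [(0, 0), (0, 3), (0, 4), (0, 7), (0, 8), (0, 11), (0, 12), (0, 15), (3, 1), (3, 2), (3, 5), (3, 6), (3, 9), (3, 10), (3, 13), (3, 14), (4, 1), (4, 2), (4, 5), (4, 6), (4, 9), (4, 10), (4, 13), (4, 14), (7, 0), (7, 3), (7, 4), (7, 7), (7, 8), (7, 11), (7, 12), (7, 15)]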